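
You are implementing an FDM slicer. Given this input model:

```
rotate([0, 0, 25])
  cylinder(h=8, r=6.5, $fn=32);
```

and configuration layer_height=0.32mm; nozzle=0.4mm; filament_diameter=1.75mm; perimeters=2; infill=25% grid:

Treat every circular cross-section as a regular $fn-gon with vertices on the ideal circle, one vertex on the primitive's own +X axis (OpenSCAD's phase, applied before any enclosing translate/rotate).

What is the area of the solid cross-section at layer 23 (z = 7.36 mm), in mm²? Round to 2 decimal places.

131.88 mm²

At z = 7.36 mm: the cylinder: section is a regular 32-gon, circumradius r=6.5 (area = (32/2)·6.500²·sin(360°/32) = 131.88 mm²); (rotated 25° about Z; rotation is an isometry so areas/perimeters/island counts are preserved). Overall, the cross-section is a single solid region. Net area = 131.88 mm².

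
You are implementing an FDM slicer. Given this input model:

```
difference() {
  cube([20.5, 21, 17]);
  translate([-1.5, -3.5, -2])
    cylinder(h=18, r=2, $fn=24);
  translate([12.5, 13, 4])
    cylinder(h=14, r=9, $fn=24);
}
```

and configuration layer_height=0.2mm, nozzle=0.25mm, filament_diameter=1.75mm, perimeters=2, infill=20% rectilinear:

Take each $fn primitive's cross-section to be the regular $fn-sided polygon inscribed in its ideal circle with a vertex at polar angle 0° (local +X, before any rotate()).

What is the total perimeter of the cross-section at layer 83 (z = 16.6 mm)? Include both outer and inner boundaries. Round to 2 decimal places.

106.73 mm

At z = 16.6 mm: the 20.5×21 cube contributes its full rectangle (perimeter 83.00 mm); the cylinder at (-1.5, -3.5) does not reach this height (z outside [-2, 16]); the r=9 cylinder at (12.5, 13) gives a regular 24-gon of circumradius 9 (constant along its height) (perimeter = 2·24·9.000·sin(180°/24) = 56.39 mm); After the difference (first − rest): starting from the 20.5×21 cube, the r=9 cylinder at (12.5, 13) partially overlaps it — only the 241.36 mm² overlap (of its 251.57 mm²) is removed, clipping the outline — boundary = 106.73 mm. Overall, the cross-section has 2 separate islands. Total boundary length (outer) = 106.73 mm.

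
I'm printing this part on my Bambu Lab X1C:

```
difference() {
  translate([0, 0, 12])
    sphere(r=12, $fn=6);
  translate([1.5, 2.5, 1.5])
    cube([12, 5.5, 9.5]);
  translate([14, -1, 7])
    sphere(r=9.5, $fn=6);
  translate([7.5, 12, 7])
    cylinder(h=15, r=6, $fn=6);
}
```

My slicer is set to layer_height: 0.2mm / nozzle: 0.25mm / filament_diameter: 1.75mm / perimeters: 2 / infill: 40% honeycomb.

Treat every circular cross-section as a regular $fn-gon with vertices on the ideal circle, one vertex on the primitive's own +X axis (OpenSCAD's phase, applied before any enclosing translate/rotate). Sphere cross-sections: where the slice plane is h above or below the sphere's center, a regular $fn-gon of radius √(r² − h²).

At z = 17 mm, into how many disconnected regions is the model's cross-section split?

At z = 17 mm: the r=12 sphere contributes a regular 6-gon of circumradius √(12²−5²) = 10.909; the cube at (1.5, 2.5) is absent (z outside [1.5, 11]); the sphere at (14, -1) is not intersected at this z (|z−center|=10.000 > r=9.5); the r=6 cylinder at (7.5, 12) gives a regular 6-gon of circumradius 6 (constant along its height); Subtracting the remaining from the first: starting from the r=12 sphere, the r=6 cylinder at (7.5, 12) partially overlaps it — only the 6.56 mm² overlap (of its 93.53 mm²) is removed, clipping the outline — 1 connected region. The result has 1 disconnected region.

1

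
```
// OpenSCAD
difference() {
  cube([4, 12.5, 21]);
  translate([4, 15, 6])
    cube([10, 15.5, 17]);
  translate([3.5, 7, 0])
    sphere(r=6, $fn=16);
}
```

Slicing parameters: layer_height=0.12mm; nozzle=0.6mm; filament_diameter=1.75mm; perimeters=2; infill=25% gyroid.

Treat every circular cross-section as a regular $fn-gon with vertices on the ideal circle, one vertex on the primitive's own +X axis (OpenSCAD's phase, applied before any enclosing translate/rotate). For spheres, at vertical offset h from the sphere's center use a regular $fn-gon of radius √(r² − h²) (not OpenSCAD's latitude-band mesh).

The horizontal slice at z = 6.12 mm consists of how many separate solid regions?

1

At z = 6.12 mm: the cube is present — its section is the full 4×12.5 rectangle; the cube at (4, 15) (footprint 10×15.5) is included at this height; the sphere at (3.5, 7) does not reach this height (|z−center|=6.120 > r=6); After the difference (first − rest): starting from the 4×12.5 cube, the 10×15.5 cube at (4, 15) misses the remaining region (no effect) — 1 connected region. The result has 1 disconnected region.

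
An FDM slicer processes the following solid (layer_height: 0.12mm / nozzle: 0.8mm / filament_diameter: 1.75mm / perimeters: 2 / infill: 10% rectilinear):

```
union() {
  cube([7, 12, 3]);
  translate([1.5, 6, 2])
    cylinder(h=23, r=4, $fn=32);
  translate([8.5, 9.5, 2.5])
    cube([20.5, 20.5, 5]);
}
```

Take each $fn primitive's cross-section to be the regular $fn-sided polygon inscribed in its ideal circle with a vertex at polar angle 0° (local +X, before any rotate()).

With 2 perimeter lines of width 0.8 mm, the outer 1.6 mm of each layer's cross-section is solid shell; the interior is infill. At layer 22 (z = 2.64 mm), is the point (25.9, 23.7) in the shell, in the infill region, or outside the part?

At z = 2.64 mm: the cube (footprint 7×12) is included at this height; the r=4 cylinder at (1.5, 6) gives a regular 32-gon of circumradius 4 (constant along its height); the 20.5×20.5 cube at (8.5, 9.5) contributes its full rectangle; Merging all regions: the regions partially overlap (shared area 36.64 mm²), so overlapping operands fuse into one piece — 2 connected regions. Overall, the cross-section has 2 separate islands. The nearest boundary edge runs (29.00, 30.00)→(29.00, 9.50); distance from the point to it = 3.10 mm. (Shell/infill is judged within the island containing the point — the largest one.) The point is inside the cross-section and 3.10 mm from the nearest boundary — more than the 1.6 mm shell width (2 × 0.8), so it's in the infill interior.

infill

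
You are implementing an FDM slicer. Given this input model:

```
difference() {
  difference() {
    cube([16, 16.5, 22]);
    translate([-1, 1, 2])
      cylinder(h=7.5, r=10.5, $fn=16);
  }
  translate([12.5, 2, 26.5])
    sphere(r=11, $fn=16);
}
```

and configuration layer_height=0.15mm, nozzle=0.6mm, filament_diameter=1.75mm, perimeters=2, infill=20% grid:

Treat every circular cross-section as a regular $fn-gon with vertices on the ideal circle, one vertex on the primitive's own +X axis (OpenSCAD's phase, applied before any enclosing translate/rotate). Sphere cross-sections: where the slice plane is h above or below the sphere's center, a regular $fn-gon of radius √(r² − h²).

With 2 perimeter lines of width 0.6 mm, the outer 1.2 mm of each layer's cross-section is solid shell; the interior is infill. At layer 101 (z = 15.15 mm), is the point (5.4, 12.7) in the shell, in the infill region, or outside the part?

At z = 15.15 mm: the cube (footprint 16×16.5) is included at this height; the cylinder at (-1, 1) is not intersected at this z (z outside [2, 9.5]); After the difference (first − rest): none of the subtracted shapes is present at this height, so the 16×16.5 cube is unchanged — 1 connected region; the sphere at (12.5, 2) is not intersected at this z (|z−center|=11.350 > r=11); After the difference (first − rest): none of the subtracted shapes is present at this height, so the result so far is unchanged — 1 connected region. Overall, the cross-section is a single solid region. The nearest boundary edge runs (16.00, 16.50)→(0.00, 16.50); distance from the point to it = 3.80 mm. The point is inside the cross-section and 3.80 mm from the nearest boundary — more than the 1.2 mm shell width (2 × 0.6), so it's in the infill interior.

infill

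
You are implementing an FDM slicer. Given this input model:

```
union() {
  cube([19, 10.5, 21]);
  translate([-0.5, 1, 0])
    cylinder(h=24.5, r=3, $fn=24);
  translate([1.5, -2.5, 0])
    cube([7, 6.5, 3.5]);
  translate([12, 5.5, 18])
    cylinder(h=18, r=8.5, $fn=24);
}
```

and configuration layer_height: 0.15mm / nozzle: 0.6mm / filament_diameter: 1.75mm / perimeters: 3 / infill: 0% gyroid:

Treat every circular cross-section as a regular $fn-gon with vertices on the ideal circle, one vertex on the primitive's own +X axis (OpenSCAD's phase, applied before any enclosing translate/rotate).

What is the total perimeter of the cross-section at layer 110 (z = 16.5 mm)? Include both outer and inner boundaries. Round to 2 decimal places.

At z = 16.5 mm: the cube (footprint 19×10.5) is included at this height (perimeter 59.00 mm); the cylinder at (-0.5, 1): section is a regular 24-gon, circumradius r=3 (perimeter = 2·24·3.000·sin(180°/24) = 18.80 mm); the cube at (1.5, -2.5) does not reach this height (z outside [0, 3.5]); the cylinder at (12, 5.5) is not intersected at this z (z outside [18, 36]); Merging all regions: the regions partially overlap (shared area 7.93 mm²), so the edge portions inside another operand are dropped and the merged outline is re-measured after clipping — boundary = 66.34 mm. Overall, the cross-section is a single solid region. Total boundary length (outer) = 66.34 mm.

66.34 mm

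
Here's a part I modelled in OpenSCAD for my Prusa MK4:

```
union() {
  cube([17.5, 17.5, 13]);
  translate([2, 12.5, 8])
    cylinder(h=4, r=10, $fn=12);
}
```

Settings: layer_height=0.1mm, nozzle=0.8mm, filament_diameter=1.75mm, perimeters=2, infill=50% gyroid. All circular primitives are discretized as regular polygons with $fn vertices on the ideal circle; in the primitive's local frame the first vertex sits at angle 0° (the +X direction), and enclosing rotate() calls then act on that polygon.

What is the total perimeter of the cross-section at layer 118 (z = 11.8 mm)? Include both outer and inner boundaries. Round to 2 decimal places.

At z = 11.8 mm: the 17.5×17.5 cube contributes its full rectangle (perimeter 70.00 mm); the r=10 cylinder at (2, 12.5) contributes a regular 12-gon of circumradius 10 (perimeter = 2·12·10.000·sin(180°/12) = 62.12 mm); Merging all regions: the regions partially overlap (shared area 151.11 mm²), so the edge portions inside another operand are dropped and the merged outline is re-measured after clipping — boundary = 84.22 mm. Overall, the cross-section is a single solid region. Total boundary length (outer) = 84.22 mm.

84.22 mm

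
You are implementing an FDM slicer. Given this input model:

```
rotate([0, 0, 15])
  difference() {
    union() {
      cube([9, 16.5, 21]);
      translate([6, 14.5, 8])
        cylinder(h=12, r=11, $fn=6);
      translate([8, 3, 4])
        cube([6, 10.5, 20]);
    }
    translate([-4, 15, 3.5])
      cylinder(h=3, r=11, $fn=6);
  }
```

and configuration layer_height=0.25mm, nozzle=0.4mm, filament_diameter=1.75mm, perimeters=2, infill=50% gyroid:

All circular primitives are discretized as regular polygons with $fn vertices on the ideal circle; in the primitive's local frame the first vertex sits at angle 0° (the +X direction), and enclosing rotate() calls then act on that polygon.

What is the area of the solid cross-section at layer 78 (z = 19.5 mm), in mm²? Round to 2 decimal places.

At z = 19.5 mm: the cube (footprint 9×16.5) is included at this height (area 148.50 mm²); the cylinder at (6, 14.5): section is a regular 6-gon, circumradius r=11 (area = (6/2)·11.000²·sin(360°/6) = 314.37 mm²); the 6×10.5 cube at (8, 3) contributes its full rectangle (area 63.00 mm²); Taking the union: the regions partially overlap — summed areas 525.87 mm² minus the doubly-counted overlap 151.24 mm² gives 374.63 mm² — area = 374.63 mm²; the cylinder at (-4, 15) is absent (z outside [3.5, 6.5]); After the difference (first − rest): none of the subtracted shapes is present at this height, so the result so far is unchanged — area = 374.63 mm²; (rotated 15° about Z; rotation is an isometry so areas/perimeters/island counts are preserved). Overall, the cross-section is a single solid region. Net area = 374.63 mm².

374.63 mm²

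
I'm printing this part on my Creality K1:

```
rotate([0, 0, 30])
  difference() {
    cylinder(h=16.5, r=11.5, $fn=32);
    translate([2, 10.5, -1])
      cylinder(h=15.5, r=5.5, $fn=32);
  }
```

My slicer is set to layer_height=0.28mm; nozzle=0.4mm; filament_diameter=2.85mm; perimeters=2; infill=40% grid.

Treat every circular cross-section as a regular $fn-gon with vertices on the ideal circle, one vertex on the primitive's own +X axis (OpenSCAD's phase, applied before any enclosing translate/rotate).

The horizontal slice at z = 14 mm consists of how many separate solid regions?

At z = 14 mm: the r=11.5 cylinder contributes a regular 32-gon of circumradius 11.5; the r=5.5 cylinder at (2, 10.5) contributes a regular 32-gon of circumradius 5.5; Taking the first minus the rest: starting from the r=11.5 cylinder, the r=5.5 cylinder at (2, 10.5) partially overlaps it — only the 50.74 mm² overlap (of its 94.42 mm²) is removed, clipping the outline — 1 connected region; (rotated 30° about Z; rotation is an isometry so areas/perimeters/island counts are preserved). The result has 1 disconnected region.

1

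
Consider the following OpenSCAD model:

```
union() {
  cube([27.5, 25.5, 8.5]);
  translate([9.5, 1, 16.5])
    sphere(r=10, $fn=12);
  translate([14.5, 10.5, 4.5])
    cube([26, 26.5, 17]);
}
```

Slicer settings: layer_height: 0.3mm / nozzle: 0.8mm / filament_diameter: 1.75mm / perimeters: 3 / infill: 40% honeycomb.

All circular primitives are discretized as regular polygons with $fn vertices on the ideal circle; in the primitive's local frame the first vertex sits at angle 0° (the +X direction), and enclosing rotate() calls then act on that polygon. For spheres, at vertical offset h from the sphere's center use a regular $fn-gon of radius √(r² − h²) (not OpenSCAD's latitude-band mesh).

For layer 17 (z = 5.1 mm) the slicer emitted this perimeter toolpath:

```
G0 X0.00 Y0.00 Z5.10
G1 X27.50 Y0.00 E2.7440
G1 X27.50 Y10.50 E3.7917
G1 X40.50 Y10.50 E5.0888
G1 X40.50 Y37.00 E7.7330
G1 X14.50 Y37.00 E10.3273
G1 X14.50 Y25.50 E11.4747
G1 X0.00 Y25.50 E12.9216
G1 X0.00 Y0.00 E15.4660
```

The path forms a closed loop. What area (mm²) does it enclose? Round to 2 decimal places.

1195.25 mm²

Apply the shoelace formula to the sequence of (X, Y) vertices; enclosed area = 1195.25 mm².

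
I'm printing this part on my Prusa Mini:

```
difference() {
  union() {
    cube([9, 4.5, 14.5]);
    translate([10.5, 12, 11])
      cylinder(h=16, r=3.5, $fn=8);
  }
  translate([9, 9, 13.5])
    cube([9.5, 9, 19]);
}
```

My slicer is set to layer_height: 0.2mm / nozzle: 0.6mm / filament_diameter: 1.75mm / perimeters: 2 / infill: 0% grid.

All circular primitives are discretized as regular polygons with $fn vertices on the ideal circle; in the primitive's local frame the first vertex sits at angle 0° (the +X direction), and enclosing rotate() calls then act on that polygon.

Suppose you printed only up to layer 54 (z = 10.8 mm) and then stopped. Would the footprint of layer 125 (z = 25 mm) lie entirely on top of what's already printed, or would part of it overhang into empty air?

part overhangs

Compare the two slices. At z = 10.8: the cube is present — its section is the full 9×4.5 rectangle (area 40.50 mm²); the cylinder at (10.5, 12) is absent (z outside [11, 27]); Taking the union: only the 9×4.5 cube is present, so the union is just that shape — area = 40.50 mm²; the cube at (9, 9) does not reach this height (z outside [13.5, 32.5]); Subtracting the remaining from the first: none of the subtracted shapes is present at this height, so that combined region is unchanged — area = 40.50 mm². At z = 25: the cube does not reach this height (z outside [0, 14.5]); the r=3.5 cylinder at (10.5, 12) contributes a regular 8-gon of circumradius 3.5 (area = (8/2)·3.500²·sin(360°/8) = 34.65 mm²); Combining (union): only the r=3.5 cylinder at (10.5, 12) is present, so the union is just that shape — area = 34.65 mm²; the 9.5×9 cube at (9, 9) contributes its full rectangle (area 85.50 mm²); Taking the first minus the rest: starting from the result so far (34.65 mm²), the 9.5×9 cube at (9, 9) partially overlaps it — only the 26.29 mm² overlap (of its 85.50 mm²) is removed, clipping the outline — area = 8.36 mm². Checking containment: at z = 25 the cross-section extends beyond the z = 10.8 cross-section by about 8.36 mm².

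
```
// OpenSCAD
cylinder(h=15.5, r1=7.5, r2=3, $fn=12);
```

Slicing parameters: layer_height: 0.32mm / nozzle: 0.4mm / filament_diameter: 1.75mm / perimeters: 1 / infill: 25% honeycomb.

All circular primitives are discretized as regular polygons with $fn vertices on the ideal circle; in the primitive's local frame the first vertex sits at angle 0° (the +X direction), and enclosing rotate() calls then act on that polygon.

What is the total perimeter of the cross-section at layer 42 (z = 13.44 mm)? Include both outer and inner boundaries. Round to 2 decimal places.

22.35 mm

At z = 13.44 mm: the cone: at t=0.867 of its height the radius interpolates to r₁+(r₂−r₁)t = 3.598, giving a regular 12-gon of that circumradius (perimeter = 2·12·3.598·sin(180°/12) = 22.35 mm). Overall, the cross-section is a single solid region. Total boundary length (outer) = 22.35 mm.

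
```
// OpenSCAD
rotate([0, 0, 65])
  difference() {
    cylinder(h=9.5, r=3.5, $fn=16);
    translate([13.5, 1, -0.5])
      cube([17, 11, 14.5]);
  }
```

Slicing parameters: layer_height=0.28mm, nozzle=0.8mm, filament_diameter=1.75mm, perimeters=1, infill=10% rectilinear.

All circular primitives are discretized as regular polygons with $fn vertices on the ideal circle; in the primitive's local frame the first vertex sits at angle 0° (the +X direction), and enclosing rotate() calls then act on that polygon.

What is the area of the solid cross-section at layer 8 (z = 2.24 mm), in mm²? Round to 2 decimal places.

37.50 mm²

At z = 2.24 mm: the r=3.5 cylinder contributes a regular 16-gon of circumradius 3.5 (area = (16/2)·3.500²·sin(360°/16) = 37.50 mm²); the 17×11 cube at (13.5, 1) contributes its full rectangle (area 187.00 mm²); After the difference (first − rest): starting from the r=3.5 cylinder (37.50 mm²), the 17×11 cube at (13.5, 1) misses the remaining region (no effect) — area = 37.50 mm²; (whole slice rotated 65° about Z — lengths, areas and connectivity unchanged). Overall, the cross-section is a single solid region. Net area = 37.50 mm².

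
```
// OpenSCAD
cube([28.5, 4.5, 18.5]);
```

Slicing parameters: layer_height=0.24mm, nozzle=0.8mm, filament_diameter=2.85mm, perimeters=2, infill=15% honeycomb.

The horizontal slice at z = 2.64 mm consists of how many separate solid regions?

At z = 2.64 mm: the cube is present — its section is the full 28.5×4.5 rectangle. The result has 1 disconnected region.

1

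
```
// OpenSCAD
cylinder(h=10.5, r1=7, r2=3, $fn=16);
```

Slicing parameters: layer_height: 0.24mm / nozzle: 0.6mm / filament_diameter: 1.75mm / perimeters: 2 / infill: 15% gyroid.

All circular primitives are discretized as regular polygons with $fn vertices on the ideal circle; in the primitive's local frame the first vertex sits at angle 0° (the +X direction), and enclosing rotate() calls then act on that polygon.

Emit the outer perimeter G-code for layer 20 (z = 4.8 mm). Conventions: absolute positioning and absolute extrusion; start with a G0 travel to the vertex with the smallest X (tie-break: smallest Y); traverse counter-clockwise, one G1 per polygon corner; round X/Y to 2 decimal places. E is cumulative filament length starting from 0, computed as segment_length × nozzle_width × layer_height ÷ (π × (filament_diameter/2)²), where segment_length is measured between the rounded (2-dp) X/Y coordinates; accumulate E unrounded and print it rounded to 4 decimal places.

G0 X-5.17 Y0.00 Z4.80
G1 X-4.78 Y-1.98 E0.1208
G1 X-3.66 Y-3.66 E0.2417
G1 X-1.98 Y-4.78 E0.3626
G1 X0.00 Y-5.17 E0.4834
G1 X1.98 Y-4.78 E0.6042
G1 X3.66 Y-3.66 E0.7251
G1 X4.78 Y-1.98 E0.8460
G1 X5.17 Y0.00 E0.9668
G1 X4.78 Y1.98 E1.0876
G1 X3.66 Y3.66 E1.2085
G1 X1.98 Y4.78 E1.3294
G1 X0.00 Y5.17 E1.4502
G1 X-1.98 Y4.78 E1.5710
G1 X-3.66 Y3.66 E1.6919
G1 X-4.78 Y1.98 E1.8128
G1 X-5.17 Y0.00 E1.9336

At z = 4.8 mm: the cone (r1=7→r2=3) has section circumradius 5.171 here — a regular 16-gon. The outline is a single polygon with 16 vertices. Extrusion per mm of travel: 0.6 × 0.24 / (π × 0.875²) = 0.059868. Accumulating E over each segment gives final E = 1.9336.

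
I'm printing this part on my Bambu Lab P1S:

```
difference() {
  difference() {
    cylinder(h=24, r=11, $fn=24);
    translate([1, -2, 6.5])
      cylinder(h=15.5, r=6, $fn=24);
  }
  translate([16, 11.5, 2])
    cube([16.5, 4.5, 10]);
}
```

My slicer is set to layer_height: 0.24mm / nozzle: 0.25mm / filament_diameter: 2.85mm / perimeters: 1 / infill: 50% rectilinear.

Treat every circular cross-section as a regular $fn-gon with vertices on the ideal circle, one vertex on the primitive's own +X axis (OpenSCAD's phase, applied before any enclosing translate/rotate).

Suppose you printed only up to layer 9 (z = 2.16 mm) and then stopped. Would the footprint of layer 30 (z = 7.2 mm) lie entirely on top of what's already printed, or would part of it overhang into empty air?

entirely on top

Compare the two slices. At z = 2.16: the cylinder: section is a regular 24-gon, circumradius r=11 (area = (24/2)·11.000²·sin(360°/24) = 375.81 mm²); the cylinder at (1, -2) does not reach this height (z outside [6.5, 22]); Taking the first minus the rest: none of the subtracted shapes is present at this height, so the r=11 cylinder is unchanged — area = 375.81 mm²; the 16.5×4.5 cube at (16, 11.5) contributes its full rectangle (area 74.25 mm²); Taking the first minus the rest: starting from the result so far (375.81 mm²), the 16.5×4.5 cube at (16, 11.5) misses the remaining region (no effect) — area = 375.81 mm². At z = 7.2: the cylinder: section is a regular 24-gon, circumradius r=11 (area = (24/2)·11.000²·sin(360°/24) = 375.81 mm²); the r=6 cylinder at (1, -2) contributes a regular 24-gon of circumradius 6 (area = (24/2)·6.000²·sin(360°/24) = 111.81 mm²); After the difference (first − rest): starting from the r=11 cylinder (375.81 mm²), the r=6 cylinder at (1, -2) lies wholly inside it (removes its full 111.81 mm² and its 37.59 mm outline becomes a hole wall) — area = 264.00 mm²; the cube at (16, 11.5) is present — its section is the full 16.5×4.5 rectangle (area 74.25 mm²); Subtracting the remaining from the first: starting from the result so far (264.00 mm²), the 16.5×4.5 cube at (16, 11.5) misses the remaining region (no effect) — area = 264.00 mm². Checking containment: the cross-section at z = 7.2 is a subset of the cross-section at z = 2.16.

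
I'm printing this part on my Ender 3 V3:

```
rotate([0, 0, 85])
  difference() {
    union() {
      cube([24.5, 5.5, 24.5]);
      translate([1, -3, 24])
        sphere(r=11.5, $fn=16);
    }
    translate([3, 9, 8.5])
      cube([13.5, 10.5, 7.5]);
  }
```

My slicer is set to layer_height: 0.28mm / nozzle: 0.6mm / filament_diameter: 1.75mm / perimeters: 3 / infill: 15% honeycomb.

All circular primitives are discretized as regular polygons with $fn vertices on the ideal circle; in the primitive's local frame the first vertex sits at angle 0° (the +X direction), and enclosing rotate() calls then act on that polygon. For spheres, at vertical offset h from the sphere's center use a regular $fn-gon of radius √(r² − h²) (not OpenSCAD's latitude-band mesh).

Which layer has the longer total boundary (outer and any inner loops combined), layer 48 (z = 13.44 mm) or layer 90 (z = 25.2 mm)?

Layer 48 (z = 13.44): the 24.5×5.5 cube contributes its full rectangle (perimeter 60.00 mm); the r=11.5 sphere at (1, -3) slices to a regular 16-gon of circumradius 4.554 (√(r²−h²) with h=10.56 from center) (perimeter = 2·16·4.554·sin(180°/16) = 28.43 mm); Merging all regions: the regions partially overlap (shared area 4.93 mm²), so the edge portions inside another operand are dropped and the merged outline is re-measured after clipping — boundary = 77.87 mm; the cube at (3, 9) is present — its section is the full 13.5×10.5 rectangle (perimeter 48.00 mm); Taking the first minus the rest: starting from the result so far, the 13.5×10.5 cube at (3, 9) misses the remaining region (no effect) — boundary = 77.87 mm; (whole slice rotated 85° about Z — lengths, areas and connectivity unchanged). So its perimeter = 77.87 mm. Layer 90 (z = 25.2): the cube is absent (z outside [0, 24.5]); the r=11.5 sphere at (1, -3) slices to a regular 16-gon of circumradius 11.437 (√(r²−h²) with h=1.2 from center) (perimeter = 2·16·11.437·sin(180°/16) = 71.40 mm); Taking the union: only the r=11.5 sphere at (1, -3) is present, so the union is just that shape — boundary = 71.40 mm; the cube at (3, 9) is absent (z outside [8.5, 16]); Subtracting the remaining from the first: none of the subtracted shapes is present at this height, so the result so far is unchanged — boundary = 71.40 mm; (rotated 85° about Z; rotation is an isometry so areas/perimeters/island counts are preserved). So its perimeter = 71.40 mm. Layer 48 is larger (77.87 vs 71.40 mm).

layer 48 (z = 13.44 mm)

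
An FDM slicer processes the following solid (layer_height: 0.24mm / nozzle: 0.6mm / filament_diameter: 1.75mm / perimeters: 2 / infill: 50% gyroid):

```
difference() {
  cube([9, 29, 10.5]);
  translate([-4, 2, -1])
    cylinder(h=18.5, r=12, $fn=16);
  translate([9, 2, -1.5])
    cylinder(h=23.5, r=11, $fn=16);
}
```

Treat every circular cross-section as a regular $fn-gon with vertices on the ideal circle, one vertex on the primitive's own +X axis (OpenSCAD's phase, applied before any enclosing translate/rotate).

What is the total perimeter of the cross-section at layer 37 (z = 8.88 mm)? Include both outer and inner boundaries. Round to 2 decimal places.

50.74 mm

At z = 8.88 mm: the cube is present — its section is the full 9×29 rectangle (perimeter 76.00 mm); the r=12 cylinder at (-4, 2) gives a regular 16-gon of circumradius 12 (constant along its height) (perimeter = 2·16·12.000·sin(180°/16) = 74.91 mm); the r=11 cylinder at (9, 2) contributes a regular 16-gon of circumradius 11 (perimeter = 2·16·11.000·sin(180°/16) = 68.67 mm); Taking the first minus the rest: starting from the 9×29 cube, the r=12 cylinder at (-4, 2) partially overlaps it — only the 79.41 mm² overlap (of its 440.85 mm²) is removed, clipping the outline; the r=11 cylinder at (9, 2) partially overlaps it — only the 31.72 mm² overlap (of its 370.44 mm²) is removed, clipping the outline — boundary = 50.74 mm. Overall, the cross-section is a single solid region. Total boundary length (outer) = 50.74 mm.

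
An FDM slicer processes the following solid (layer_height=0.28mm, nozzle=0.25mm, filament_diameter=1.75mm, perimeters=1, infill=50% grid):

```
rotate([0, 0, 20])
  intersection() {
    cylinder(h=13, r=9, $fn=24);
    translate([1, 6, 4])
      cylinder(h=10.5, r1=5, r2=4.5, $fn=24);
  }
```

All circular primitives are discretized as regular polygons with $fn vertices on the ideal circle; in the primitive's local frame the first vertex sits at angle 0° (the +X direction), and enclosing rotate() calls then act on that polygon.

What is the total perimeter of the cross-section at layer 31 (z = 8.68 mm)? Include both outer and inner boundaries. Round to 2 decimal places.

At z = 8.68 mm: the r=9 cylinder contributes a regular 24-gon of circumradius 9 (perimeter = 2·24·9.000·sin(180°/24) = 56.39 mm); the cone at (1, 6) (r1=5→r2=4.5) has section circumradius 4.777 here — a regular 24-gon (perimeter = 2·24·4.777·sin(180°/24) = 29.93 mm); Keeping only the common overlap: the cone at (1, 6) partially overlaps the r=9 cylinder; clipping to the common part keeps 58.19 mm² — boundary = 27.73 mm; (whole slice rotated 20° about Z — lengths, areas and connectivity unchanged). Overall, the cross-section is a single solid region. Total boundary length (outer) = 27.73 mm.

27.73 mm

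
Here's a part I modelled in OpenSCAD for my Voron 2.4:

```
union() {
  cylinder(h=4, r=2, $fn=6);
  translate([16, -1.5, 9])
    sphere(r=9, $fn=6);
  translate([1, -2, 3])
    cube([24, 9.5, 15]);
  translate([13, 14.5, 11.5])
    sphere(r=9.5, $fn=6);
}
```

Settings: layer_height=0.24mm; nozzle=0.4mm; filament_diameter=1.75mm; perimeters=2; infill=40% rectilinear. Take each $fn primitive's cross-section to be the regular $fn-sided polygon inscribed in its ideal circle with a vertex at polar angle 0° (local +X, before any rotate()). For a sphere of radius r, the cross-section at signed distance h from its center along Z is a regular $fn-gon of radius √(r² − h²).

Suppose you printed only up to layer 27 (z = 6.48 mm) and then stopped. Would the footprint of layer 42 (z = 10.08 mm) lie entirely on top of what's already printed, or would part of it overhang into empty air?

Compare the two slices. At z = 6.48: the cylinder is absent (z outside [0, 4]); the r=9 sphere at (16, -1.5) contributes a regular 6-gon of circumradius √(9²−2.52²) = 8.640 (area = (6/2)·8.640²·sin(360°/6) = 193.95 mm²); the cube at (1, -2) is present — its section is the full 24×9.5 rectangle (area 228.00 mm²); the r=9.5 sphere at (13, 14.5) slices to a regular 6-gon of circumradius 8.065 (√(r²−h²) with h=5.02 from center) (area = (6/2)·8.065²·sin(360°/6) = 169.00 mm²); Merging all regions: the regions partially overlap — summed areas 590.95 mm² minus the doubly-counted overlap 105.47 mm² gives 485.48 mm² — area = 485.48 mm². At z = 10.08: the cylinder is absent (z outside [0, 4]); the r=9 sphere at (16, -1.5) contributes a regular 6-gon of circumradius √(9²−1.08²) = 8.935 (area = (6/2)·8.935²·sin(360°/6) = 207.41 mm²); the cube at (1, -2) (footprint 24×9.5) is included at this height (area 228.00 mm²); the r=9.5 sphere at (13, 14.5) contributes a regular 6-gon of circumradius √(9.5²−1.42²) = 9.393 (area = (6/2)·9.393²·sin(360°/6) = 229.24 mm²); Combining (union): the regions partially overlap — summed areas 664.65 mm² minus the doubly-counted overlap 123.90 mm² gives 540.75 mm² — area = 540.75 mm². Checking containment: at z = 10.08 the cross-section extends beyond the z = 6.48 cross-section by about 55.27 mm².

part overhangs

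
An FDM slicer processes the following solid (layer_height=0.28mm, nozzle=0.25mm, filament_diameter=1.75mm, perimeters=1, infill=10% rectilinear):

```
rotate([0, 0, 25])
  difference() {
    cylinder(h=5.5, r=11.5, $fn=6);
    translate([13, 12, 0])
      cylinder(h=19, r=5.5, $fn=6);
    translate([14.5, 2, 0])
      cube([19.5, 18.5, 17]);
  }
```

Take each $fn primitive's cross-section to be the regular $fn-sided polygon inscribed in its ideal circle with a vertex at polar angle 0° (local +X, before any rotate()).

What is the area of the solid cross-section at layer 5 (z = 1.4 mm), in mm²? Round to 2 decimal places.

343.60 mm²

At z = 1.4 mm: the r=11.5 cylinder gives a regular 6-gon of circumradius 11.5 (constant along its height) (area = (6/2)·11.500²·sin(360°/6) = 343.60 mm²); the cylinder at (13, 12): section is a regular 6-gon, circumradius r=5.5 (area = (6/2)·5.500²·sin(360°/6) = 78.59 mm²); the cube at (14.5, 2) (footprint 19.5×18.5) is included at this height (area 360.75 mm²); Taking the first minus the rest: starting from the r=11.5 cylinder (343.60 mm²), the r=5.5 cylinder at (13, 12) misses the remaining region (no effect); the 19.5×18.5 cube at (14.5, 2) misses the remaining region (no effect) — area = 343.60 mm²; (whole slice rotated 25° about Z — lengths, areas and connectivity unchanged). Overall, the cross-section is a single solid region. Net area = 343.60 mm².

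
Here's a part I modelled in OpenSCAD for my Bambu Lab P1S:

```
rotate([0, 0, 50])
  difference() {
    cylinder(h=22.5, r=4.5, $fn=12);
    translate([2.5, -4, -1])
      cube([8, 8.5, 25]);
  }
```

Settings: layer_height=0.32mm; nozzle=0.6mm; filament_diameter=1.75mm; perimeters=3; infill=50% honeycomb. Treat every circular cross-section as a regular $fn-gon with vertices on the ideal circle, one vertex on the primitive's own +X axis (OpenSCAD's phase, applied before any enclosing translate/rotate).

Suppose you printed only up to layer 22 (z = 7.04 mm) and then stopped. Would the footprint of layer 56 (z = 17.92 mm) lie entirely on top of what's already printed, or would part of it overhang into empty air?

Compare the two slices. At z = 7.04: the cylinder: section is a regular 12-gon, circumradius r=4.5 (area = (12/2)·4.500²·sin(360°/12) = 60.75 mm²); the cube at (2.5, -4) (footprint 8×8.5) is included at this height (area 68.00 mm²); After the difference (first − rest): starting from the r=4.5 cylinder (60.75 mm²), the 8×8.5 cube at (2.5, -4) partially overlaps it — only the 9.60 mm² overlap (of its 68.00 mm²) is removed, clipping the outline — area = 51.15 mm²; (whole slice rotated 50° about Z — lengths, areas and connectivity unchanged). At z = 17.92: the r=4.5 cylinder gives a regular 12-gon of circumradius 4.5 (constant along its height) (area = (12/2)·4.500²·sin(360°/12) = 60.75 mm²); the 8×8.5 cube at (2.5, -4) contributes its full rectangle (area 68.00 mm²); Subtracting the remaining from the first: starting from the r=4.5 cylinder (60.75 mm²), the 8×8.5 cube at (2.5, -4) partially overlaps it — only the 9.60 mm² overlap (of its 68.00 mm²) is removed, clipping the outline — area = 51.15 mm²; (rotated 50° about Z; rotation is an isometry so areas/perimeters/island counts are preserved). Checking containment: the cross-section at z = 17.92 is a subset of the cross-section at z = 7.04.

entirely on top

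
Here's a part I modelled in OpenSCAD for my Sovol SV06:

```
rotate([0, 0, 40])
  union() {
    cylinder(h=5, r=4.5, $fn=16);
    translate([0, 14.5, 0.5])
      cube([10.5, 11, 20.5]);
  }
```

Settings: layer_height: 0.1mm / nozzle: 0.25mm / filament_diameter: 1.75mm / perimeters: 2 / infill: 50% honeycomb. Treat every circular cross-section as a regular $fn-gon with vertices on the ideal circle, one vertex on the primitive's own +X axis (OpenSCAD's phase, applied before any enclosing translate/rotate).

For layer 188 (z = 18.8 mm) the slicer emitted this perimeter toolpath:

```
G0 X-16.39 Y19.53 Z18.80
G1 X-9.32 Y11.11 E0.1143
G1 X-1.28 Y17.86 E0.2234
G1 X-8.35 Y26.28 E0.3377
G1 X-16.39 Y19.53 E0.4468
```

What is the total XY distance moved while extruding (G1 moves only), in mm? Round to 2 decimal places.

Sum the Euclidean lengths of each G1 segment: total = 42.98 mm.

42.98 mm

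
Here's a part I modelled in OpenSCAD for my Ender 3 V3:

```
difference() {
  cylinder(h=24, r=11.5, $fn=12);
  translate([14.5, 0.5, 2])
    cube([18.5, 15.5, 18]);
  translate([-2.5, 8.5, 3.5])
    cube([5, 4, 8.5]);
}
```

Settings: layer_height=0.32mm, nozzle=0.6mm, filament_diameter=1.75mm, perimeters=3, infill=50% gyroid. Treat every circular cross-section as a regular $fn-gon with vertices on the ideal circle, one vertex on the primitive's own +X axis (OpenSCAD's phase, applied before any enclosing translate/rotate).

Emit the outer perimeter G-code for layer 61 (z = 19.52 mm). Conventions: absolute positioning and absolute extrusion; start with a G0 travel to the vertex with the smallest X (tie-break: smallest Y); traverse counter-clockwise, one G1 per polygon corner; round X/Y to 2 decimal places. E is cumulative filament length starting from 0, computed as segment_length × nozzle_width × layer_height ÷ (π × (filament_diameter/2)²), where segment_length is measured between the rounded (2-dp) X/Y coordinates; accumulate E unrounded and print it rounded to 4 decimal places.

G0 X-11.50 Y0.00 Z19.52
G1 X-9.96 Y-5.75 E0.4752
G1 X-5.75 Y-9.96 E0.9504
G1 X0.00 Y-11.50 E1.4256
G1 X5.75 Y-9.96 E1.9008
G1 X9.96 Y-5.75 E2.3760
G1 X11.50 Y0.00 E2.8512
G1 X9.96 Y5.75 E3.3264
G1 X5.75 Y9.96 E3.8016
G1 X0.00 Y11.50 E4.2768
G1 X-5.75 Y9.96 E4.7520
G1 X-9.96 Y5.75 E5.2272
G1 X-11.50 Y0.00 E5.7024

At z = 19.52 mm: the r=11.5 cylinder contributes a regular 12-gon of circumradius 11.5; the cube at (14.5, 0.5) (footprint 18.5×15.5) is included at this height; the cube at (-2.5, 8.5) does not reach this height (z outside [3.5, 12]); Subtracting the remaining from the first: starting from the r=11.5 cylinder, the 18.5×15.5 cube at (14.5, 0.5) misses the remaining region (no effect) — 1 connected region. The outline is a single polygon with 12 vertices. Extrusion per mm of travel: 0.6 × 0.32 / (π × 0.875²) = 0.079824. Accumulating E over each segment gives final E = 5.7024.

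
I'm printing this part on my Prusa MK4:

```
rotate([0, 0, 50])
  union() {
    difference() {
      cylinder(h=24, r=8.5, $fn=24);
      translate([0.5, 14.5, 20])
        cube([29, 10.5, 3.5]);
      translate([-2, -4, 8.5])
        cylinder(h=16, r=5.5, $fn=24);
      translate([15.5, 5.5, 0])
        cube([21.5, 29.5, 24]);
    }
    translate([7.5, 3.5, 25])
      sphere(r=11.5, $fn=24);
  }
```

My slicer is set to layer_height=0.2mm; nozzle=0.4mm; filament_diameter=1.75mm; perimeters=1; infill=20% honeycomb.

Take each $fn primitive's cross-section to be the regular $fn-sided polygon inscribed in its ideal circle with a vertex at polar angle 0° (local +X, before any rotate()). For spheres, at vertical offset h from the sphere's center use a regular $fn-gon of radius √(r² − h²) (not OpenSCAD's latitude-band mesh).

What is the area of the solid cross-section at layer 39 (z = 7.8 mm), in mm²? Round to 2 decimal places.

224.40 mm²

At z = 7.8 mm: the cylinder: section is a regular 24-gon, circumradius r=8.5 (area = (24/2)·8.500²·sin(360°/24) = 224.40 mm²); the cube at (0.5, 14.5) does not reach this height (z outside [20, 23.5]); the cylinder at (-2, -4) is not intersected at this z (z outside [8.5, 24.5]); the cube at (15.5, 5.5) is present — its section is the full 21.5×29.5 rectangle (area 634.25 mm²); After the difference (first − rest): starting from the r=8.5 cylinder (224.40 mm²), the 21.5×29.5 cube at (15.5, 5.5) misses the remaining region (no effect) — area = 224.40 mm²; the sphere at (7.5, 3.5) does not reach this height (|z−center|=17.200 > r=11.5); Merging all regions: only that combined region is present, so the union is just that shape — area = 224.40 mm²; (whole slice rotated 50° about Z — lengths, areas and connectivity unchanged). Overall, the cross-section is a single solid region. Net area = 224.40 mm².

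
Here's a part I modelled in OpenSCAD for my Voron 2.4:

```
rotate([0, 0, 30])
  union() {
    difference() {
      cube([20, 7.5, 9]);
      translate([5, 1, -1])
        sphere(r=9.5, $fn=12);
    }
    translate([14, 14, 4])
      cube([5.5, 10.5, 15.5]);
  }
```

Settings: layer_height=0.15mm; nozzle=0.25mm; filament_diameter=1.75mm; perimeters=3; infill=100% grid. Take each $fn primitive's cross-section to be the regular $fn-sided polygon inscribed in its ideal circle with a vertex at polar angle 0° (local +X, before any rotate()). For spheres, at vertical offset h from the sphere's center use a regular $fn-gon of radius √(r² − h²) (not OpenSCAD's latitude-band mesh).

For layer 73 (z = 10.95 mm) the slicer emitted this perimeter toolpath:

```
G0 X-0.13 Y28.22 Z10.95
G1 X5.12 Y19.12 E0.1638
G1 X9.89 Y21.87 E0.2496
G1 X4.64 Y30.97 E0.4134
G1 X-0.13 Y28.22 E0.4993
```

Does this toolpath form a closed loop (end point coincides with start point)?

yes

Start point (G0): (-0.13, 28.22). End point (last G1): the path returns to the start — closed.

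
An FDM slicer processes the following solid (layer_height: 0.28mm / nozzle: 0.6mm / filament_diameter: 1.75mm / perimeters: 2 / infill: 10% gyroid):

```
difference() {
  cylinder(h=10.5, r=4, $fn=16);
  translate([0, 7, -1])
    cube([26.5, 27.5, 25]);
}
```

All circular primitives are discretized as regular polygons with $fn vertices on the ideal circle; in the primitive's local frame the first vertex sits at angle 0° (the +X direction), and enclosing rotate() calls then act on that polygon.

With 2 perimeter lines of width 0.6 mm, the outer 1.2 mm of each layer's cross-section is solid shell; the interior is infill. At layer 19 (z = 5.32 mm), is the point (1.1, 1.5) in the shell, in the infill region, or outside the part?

infill

At z = 5.32 mm: the r=4 cylinder gives a regular 16-gon of circumradius 4 (constant along its height); the cube at (0, 7) is present — its section is the full 26.5×27.5 rectangle; After the difference (first − rest): starting from the r=4 cylinder, the 26.5×27.5 cube at (0, 7) misses the remaining region (no effect) — 1 connected region. Overall, the cross-section is a single solid region. The nearest boundary edge runs (1.53, 3.70)→(2.83, 2.83); distance from the point to it = 2.06 mm. The point is inside the cross-section and 2.06 mm from the nearest boundary — more than the 1.2 mm shell width (2 × 0.6), so it's in the infill interior.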